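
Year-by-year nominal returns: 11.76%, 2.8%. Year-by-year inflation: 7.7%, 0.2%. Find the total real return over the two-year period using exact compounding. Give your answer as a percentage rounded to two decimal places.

Compound the nominal returns: 1.1176 × 1.0280 = 1.148893.
Compound inflation: 1.0770 × 1.0020 = 1.079154.
Deflate: 1.148893 / 1.079154 = 1.064624.
Total real return = 1.064624 − 1 → 6.46%.

6.46%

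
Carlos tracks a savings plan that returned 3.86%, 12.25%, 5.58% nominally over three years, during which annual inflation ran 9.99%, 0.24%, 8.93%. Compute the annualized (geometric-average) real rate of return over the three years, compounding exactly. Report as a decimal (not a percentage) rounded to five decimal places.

0.00823

Nominal growth factor = 1.0386 × 1.1225 × 1.0558 = 1.23088173
Price-level growth factor = 1.0999 × 1.0024 × 1.0893 = 1.20099656
Real growth factor = 1.23088173 / 1.20099656 = 1.02488364
Annualized real rate = 1.02488364^(1/3) − 1 = 0.8227% → 0.00823.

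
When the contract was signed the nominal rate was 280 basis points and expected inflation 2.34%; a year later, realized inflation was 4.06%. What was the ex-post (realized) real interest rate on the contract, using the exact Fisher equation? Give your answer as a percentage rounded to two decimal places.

-1.21%

Ex-post: (1 + 0.0280)/(1 + 0.0406) − 1 = -1.2108%
So the realized real rate is -1.21%.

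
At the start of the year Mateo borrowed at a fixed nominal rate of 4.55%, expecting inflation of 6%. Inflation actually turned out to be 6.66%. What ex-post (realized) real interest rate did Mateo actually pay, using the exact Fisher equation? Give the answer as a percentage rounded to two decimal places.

-1.98%

Ex-post: (1 + 0.0455)/(1 + 0.0666) − 1 = -1.9782%
So the realized real rate is -1.98%.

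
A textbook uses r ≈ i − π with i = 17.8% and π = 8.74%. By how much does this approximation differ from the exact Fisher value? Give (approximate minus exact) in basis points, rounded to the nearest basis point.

73 basis points

Approximate: r ≈ 17.800% − 8.740% = 9.0600%
Exact: (1 + 0.1780)/(1 + 0.0874) − 1 = 8.3318%
Error = 9.0600% − 8.3318% = 0.7282% → 73 basis points.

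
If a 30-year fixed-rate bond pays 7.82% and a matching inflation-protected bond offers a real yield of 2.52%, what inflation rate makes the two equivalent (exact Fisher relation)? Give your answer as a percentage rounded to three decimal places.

(1 + π) = (1 + i)/(1 + r) = 1.07820 / 1.02520 = 1.051697
Break-even inflation = 1.051697 − 1 → 5.170%.

5.170%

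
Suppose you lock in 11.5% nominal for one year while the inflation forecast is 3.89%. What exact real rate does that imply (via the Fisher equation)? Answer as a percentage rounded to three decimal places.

7.325%

1 + r = 1.11500 / 1.03890 = 1.073251
r = 1.073251 − 1 = 7.3251%, i.e. 7.325%.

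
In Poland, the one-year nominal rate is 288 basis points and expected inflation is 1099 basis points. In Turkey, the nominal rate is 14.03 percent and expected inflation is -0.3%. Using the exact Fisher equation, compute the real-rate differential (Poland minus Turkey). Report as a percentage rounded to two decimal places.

-21.68%

Poland: (1 + 0.0288)/(1 + 0.1099) − 1 = -7.3070%
Turkey: (1 + 0.1403)/(1 − 0.0030) − 1 = 14.3731%
Differential = -7.3070% − 14.3731% = -21.6801% → -21.68%.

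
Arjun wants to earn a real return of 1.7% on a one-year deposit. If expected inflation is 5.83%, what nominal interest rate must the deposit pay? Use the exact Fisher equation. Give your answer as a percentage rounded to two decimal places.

(1 + i) = (1 + r)(1 + π) = 1.01700 × 1.05830 = 1.0762911
i = 1.0762911 − 1, so the required nominal rate is 7.63%.

7.63%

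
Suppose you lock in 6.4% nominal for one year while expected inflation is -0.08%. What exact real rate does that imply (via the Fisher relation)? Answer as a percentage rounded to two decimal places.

1 + r = 1.06400 / 0.99920 = 1.064852
r = 1.064852 − 1 = 6.4852%, i.e. 6.49%.

6.49%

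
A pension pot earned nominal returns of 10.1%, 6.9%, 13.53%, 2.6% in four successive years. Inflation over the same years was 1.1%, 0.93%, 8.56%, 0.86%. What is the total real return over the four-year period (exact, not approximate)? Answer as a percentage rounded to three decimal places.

Compound the nominal returns: 1.1010 × 1.0690 × 1.1353 × 1.0260 = 1.370954.
Compound inflation: 1.0110 × 1.0093 × 1.0856 × 1.0086 = 1.117275.
Deflate: 1.370954 / 1.117275 = 1.227052.
Total real return = 1.227052 − 1 → 22.705%.

22.705%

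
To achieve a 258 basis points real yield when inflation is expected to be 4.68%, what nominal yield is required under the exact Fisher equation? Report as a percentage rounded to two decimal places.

7.38%

(1 + i) = (1 + r)(1 + π) = 1.02580 × 1.04680 = 1.07380744
i = 1.07380744 − 1, so the required nominal rate is 7.38%.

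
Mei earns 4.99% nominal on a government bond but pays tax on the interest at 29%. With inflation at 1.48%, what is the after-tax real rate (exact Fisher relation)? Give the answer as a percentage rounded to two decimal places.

2.03%

After-tax nominal return = 4.99% × (1 − 0.29) = 3.5429%.
1 + r = 1.035429 / 1.01480 = 1.020328
After-tax real rate = 1.020328 − 1 → 2.03%.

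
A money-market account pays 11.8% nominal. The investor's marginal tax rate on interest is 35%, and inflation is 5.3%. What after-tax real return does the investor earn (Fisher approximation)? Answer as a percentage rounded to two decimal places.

2.37%

After-tax nominal return = 11.8% × (1 − 0.35) = 7.6700%.
r ≈ 7.6700% − 5.3% → 2.37%.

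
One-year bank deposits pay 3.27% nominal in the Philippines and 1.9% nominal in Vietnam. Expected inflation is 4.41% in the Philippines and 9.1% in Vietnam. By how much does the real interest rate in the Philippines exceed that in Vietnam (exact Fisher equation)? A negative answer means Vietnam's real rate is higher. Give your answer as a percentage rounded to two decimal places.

5.51%

The Philippines: (1 + 0.0327)/(1 + 0.0441) − 1 = -1.0918%
Vietnam: (1 + 0.0190)/(1 + 0.0910) − 1 = -6.5995%
Differential = -1.0918% − (-6.5995%) = 5.5076% → 5.51%.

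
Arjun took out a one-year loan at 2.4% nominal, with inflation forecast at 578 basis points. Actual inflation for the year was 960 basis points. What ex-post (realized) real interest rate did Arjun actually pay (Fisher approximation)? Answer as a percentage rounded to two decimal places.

Ex-post: 2.4% − 9.6% = -7.200%
So the realized real rate is -7.20%.

-7.20%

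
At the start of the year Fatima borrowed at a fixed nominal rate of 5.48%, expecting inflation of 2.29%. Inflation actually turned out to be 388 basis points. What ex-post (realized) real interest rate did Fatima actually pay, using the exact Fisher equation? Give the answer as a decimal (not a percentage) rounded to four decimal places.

0.0154

Ex-post: (1 + 0.0548)/(1 + 0.0388) − 1 = 1.5402%
So the realized real rate is 0.0154.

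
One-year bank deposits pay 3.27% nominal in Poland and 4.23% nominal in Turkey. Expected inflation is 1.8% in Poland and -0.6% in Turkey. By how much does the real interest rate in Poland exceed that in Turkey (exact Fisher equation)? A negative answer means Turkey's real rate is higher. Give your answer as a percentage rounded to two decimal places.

Poland: (1 + 0.0327)/(1 + 0.0180) − 1 = 1.4440%
Turkey: (1 + 0.0423)/(1 − 0.0060) − 1 = 4.8592%
Differential = 1.4440% − 4.8592% = -3.4151% → -3.42%.

-3.42%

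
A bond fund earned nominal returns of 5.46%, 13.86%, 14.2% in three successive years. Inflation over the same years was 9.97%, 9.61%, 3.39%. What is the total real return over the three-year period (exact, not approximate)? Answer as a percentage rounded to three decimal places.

Compound the nominal returns: 1.0546 × 1.1386 × 1.1420 = 1.371277.
Compound inflation: 1.0997 × 1.0961 × 1.0339 = 1.246244.
Deflate: 1.371277 / 1.246244 = 1.100328.
Total real return = 1.100328 − 1 → 10.033%.

10.033%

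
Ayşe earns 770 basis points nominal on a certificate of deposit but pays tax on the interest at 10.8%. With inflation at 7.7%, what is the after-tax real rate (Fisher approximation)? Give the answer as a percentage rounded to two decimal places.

After-tax nominal return = 7.7% × (1 − 0.108) = 6.8684%.
r ≈ 6.8684% − 7.7% → -0.83%.

-0.83%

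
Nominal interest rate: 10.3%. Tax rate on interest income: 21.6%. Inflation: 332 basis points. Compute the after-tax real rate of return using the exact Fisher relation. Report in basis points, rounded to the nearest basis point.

After-tax nominal return = 10.3% × (1 − 0.216) = 8.0752%.
1 + r = 1.080752 / 1.03320 = 1.046024
After-tax real rate = 1.046024 − 1 → 460 basis points.

460 basis points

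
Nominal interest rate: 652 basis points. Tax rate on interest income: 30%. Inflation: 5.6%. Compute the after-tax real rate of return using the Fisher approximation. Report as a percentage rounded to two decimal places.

-1.04%

After-tax nominal return = 6.52% × (1 − 0.3) = 4.5640%.
r ≈ 4.5640% − 5.6% → -1.04%.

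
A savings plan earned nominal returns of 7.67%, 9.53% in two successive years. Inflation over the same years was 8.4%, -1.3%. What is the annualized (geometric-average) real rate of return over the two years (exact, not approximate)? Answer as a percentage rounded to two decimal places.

Nominal growth factor = 1.0767 × 1.0953 = 1.17930951
Price-level growth factor = 1.0840 × 0.9870 = 1.06990800
Real growth factor = 1.17930951 / 1.06990800 = 1.10225319
Annualized real rate = 1.10225319^(1/2) − 1 = 4.9882% → 4.99%.

4.99%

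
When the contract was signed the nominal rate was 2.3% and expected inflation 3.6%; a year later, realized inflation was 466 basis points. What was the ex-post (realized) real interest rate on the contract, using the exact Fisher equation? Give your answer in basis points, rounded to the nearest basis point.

Ex-post: (1 + 0.0230)/(1 + 0.0466) − 1 = -2.2549%
So the realized real rate is -225 basis points.

-225 basis points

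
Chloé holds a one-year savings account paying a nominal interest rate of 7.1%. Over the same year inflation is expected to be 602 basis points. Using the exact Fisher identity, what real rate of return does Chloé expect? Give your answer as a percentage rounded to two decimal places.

1 + r = 1.07100 / 1.06020 = 1.010187
r = 1.010187 − 1 = 1.0187%, i.e. 1.02%.

1.02%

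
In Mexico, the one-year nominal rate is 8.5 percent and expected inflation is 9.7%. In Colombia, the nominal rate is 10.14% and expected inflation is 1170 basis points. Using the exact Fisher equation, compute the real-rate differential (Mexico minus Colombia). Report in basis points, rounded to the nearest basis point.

30 basis points

Mexico: (1 + 0.0850)/(1 + 0.0970) − 1 = -1.0939%
Colombia: (1 + 0.1014)/(1 + 0.1170) − 1 = -1.3966%
Differential = -1.0939% − (-1.3966%) = 0.3027% → 30 basis points.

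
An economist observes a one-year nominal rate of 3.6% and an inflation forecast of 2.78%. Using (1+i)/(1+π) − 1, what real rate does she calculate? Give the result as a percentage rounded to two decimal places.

1 + r = 1.03600 / 1.02780 = 1.007978
r = 1.007978 − 1 = 0.7978%, i.e. 0.80%.

0.80%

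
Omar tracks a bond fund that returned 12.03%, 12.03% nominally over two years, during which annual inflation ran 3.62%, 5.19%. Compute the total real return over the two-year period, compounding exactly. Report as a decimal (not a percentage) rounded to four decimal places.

0.1515

Nominal growth factor = 1.1203 × 1.1203 = 1.255072
Price-level growth factor = 1.0362 × 1.0519 = 1.089979
Real growth factor = 1.255072 / 1.089979 = 1.151465
Total real return = 1.151465 − 1 → 0.1515.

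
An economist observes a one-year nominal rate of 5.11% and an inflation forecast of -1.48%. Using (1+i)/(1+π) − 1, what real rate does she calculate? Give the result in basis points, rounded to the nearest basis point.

By the Fisher identity, 1 + r = (1 + i)/(1 + π).
1 + r = 1.05110 / 0.98520 = 1.066890
r = 1.066890 − 1 = 6.6890%, i.e. 669 basis points.

669 basis points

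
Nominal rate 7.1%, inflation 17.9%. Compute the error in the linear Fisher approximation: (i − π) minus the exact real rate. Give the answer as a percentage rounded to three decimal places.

-1.640%

Approximate: r ≈ 7.100% − 17.900% = -10.8000%
Exact: (1 + 0.0710)/(1 + 0.1790) − 1 = -9.1603%
Error = -10.8000% − (-9.1603%) = -1.6397% → -1.640%.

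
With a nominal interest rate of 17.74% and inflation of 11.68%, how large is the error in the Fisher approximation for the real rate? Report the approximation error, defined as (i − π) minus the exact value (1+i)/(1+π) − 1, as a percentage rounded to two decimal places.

Approximate: r ≈ 17.740% − 11.680% = 6.0600%
Exact: (1 + 0.1774)/(1 + 0.1168) − 1 = 5.4262%
Error = 6.0600% − 5.4262% = 0.6338% → 0.63%.

0.63%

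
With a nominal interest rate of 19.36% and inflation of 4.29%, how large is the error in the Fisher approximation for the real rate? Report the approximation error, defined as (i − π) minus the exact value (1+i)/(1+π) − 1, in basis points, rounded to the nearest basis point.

Approximate: r ≈ 19.360% − 4.290% = 15.0700%
Exact: (1 + 0.1936)/(1 + 0.0429) − 1 = 14.4501%
Error = 15.0700% − 14.4501% = 0.6199% → 62 basis points.

62 basis points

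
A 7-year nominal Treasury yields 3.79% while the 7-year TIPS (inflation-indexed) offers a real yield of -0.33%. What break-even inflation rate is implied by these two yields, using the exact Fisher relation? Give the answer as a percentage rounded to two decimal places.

4.13%

(1 + π) = (1 + i)/(1 + r) = 1.03790 / 0.99670 = 1.041336
Break-even inflation = 1.041336 − 1 → 4.13%.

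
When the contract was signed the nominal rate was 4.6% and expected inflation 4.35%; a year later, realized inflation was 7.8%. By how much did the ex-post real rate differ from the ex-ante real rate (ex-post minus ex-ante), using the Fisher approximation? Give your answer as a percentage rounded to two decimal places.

-3.45%

Ex-ante: 4.6% − 4.35% = 0.250%
Ex-post: 4.6% − 7.8% = -3.200%
Difference (ex-post − ex-ante) = -3.4500% → -3.45%.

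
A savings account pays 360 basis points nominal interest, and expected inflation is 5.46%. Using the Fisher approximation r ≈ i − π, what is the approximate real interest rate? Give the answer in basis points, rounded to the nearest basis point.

-186 basis points

r ≈ i − π = 3.6% − 5.46% = -186 basis points.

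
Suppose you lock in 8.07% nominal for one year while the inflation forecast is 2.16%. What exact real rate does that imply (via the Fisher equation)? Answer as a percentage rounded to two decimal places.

By the Fisher equation, 1 + r = (1 + i)/(1 + π).
1 + r = 1.08070 / 1.02160 = 1.0578504
r = 1.0578504 − 1 = 5.78504%, i.e. 5.79%.

5.79%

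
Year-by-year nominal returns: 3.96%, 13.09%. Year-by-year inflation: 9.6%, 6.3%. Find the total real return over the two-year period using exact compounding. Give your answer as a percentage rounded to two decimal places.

Nominal growth factor = 1.0396 × 1.1309 = 1.175684
Price-level growth factor = 1.0960 × 1.0630 = 1.165048
Real growth factor = 1.175684 / 1.165048 = 1.009129
Total real return = 1.009129 − 1 → 0.91%.

0.91%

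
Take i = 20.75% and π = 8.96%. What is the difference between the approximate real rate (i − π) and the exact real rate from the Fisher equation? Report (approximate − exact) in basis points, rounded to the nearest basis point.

97 basis points

Approximate: r ≈ 20.750% − 8.960% = 11.7900%
Exact: (1 + 0.2075)/(1 + 0.0896) − 1 = 10.8205%
Error = 11.7900% − 10.8205% = 0.9695% → 97 basis points.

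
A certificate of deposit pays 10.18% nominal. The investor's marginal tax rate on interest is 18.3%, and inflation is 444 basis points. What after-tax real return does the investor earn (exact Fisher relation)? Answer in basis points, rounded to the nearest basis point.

371 basis points

After-tax nominal return = 10.18% × (1 − 0.183) = 8.31706%.
1 + r = 1.0831706 / 1.04440 = 1.037122
After-tax real rate = 1.037122 − 1 → 371 basis points.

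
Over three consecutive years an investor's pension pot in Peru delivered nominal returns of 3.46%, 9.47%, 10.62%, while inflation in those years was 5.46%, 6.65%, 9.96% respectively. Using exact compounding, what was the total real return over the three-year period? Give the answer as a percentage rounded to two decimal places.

Nominal growth factor = 1.0346 × 1.0947 × 1.1062 = 1.252856
Price-level growth factor = 1.0546 × 1.0665 × 1.0996 = 1.236754
Real growth factor = 1.252856 / 1.236754 = 1.013020
Total real return = 1.013020 − 1 → 1.30%.

1.30%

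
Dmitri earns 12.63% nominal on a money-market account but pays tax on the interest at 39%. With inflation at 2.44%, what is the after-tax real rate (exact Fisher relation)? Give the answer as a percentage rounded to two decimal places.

After-tax nominal return = 12.63% × (1 − 0.39) = 7.7043%.
1 + r = 1.077043 / 1.02440 = 1.051389
After-tax real rate = 1.051389 − 1 → 5.14%.

5.14%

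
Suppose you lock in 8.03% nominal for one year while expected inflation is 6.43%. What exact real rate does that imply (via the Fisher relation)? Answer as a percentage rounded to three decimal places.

1.503%

By the Fisher relation, 1 + r = (1 + i)/(1 + π).
1 + r = 1.08030 / 1.06430 = 1.015033
r = 1.015033 − 1 = 1.5033%, i.e. 1.503%.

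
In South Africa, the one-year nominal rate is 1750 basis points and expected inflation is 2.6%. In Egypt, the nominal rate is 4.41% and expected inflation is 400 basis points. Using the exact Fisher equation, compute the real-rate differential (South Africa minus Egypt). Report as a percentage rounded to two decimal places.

14.13%

South Africa: (1 + 0.1750)/(1 + 0.0260) − 1 = 14.5224%
Egypt: (1 + 0.0441)/(1 + 0.0400) − 1 = 0.3942%
Differential = 14.5224% − 0.3942% = 14.1282% → 14.13%.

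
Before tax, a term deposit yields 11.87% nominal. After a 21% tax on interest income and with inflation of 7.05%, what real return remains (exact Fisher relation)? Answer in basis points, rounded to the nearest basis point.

217 basis points

After-tax nominal return = 11.87% × (1 − 0.21) = 9.3773%.
1 + r = 1.093773 / 1.07050 = 1.021740
After-tax real rate = 1.021740 − 1 → 217 basis points.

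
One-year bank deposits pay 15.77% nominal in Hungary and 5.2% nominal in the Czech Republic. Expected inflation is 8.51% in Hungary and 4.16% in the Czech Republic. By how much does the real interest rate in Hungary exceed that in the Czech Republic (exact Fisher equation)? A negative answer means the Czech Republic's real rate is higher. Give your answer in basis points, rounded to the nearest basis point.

Hungary: (1 + 0.1577)/(1 + 0.0851) − 1 = 6.6906%
The Czech Republic: (1 + 0.0520)/(1 + 0.0416) − 1 = 0.9985%
Differential = 6.6906% − 0.9985% = 5.6922% → 569 basis points.

569 basis points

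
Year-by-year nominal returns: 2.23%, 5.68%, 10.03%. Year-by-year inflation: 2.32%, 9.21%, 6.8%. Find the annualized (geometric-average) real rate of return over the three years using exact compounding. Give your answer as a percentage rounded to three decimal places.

-0.131%

Nominal growth factor = 1.0223 × 1.0568 × 1.1003 = 1.18872741
Price-level growth factor = 1.0232 × 1.0921 × 1.0680 = 1.19342242
Real growth factor = 1.18872741 / 1.19342242 = 0.99606593
Annualized real rate = 0.99606593^(1/3) − 1 = -0.1313% → -0.131%.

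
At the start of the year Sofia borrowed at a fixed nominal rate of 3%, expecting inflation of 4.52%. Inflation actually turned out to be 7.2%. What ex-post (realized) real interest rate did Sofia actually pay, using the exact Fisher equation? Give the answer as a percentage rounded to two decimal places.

-3.92%

Ex-post: (1 + 0.0300)/(1 + 0.0720) − 1 = -3.9179%
So the realized real rate is -3.92%.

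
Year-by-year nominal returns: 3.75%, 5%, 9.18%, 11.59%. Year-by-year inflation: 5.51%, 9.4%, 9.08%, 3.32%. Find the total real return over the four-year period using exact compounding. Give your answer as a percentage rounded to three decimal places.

Compound the nominal returns: 1.0375 × 1.0500 × 1.0918 × 1.1159 = 1.327229.
Compound inflation: 1.0551 × 1.0940 × 1.0908 × 1.0332 = 1.300890.
Deflate: 1.327229 / 1.300890 = 1.020247.
Total real return = 1.020247 − 1 → 2.025%.

2.025%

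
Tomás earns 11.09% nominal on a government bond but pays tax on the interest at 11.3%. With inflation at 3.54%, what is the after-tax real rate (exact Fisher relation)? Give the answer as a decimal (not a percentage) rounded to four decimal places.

0.0608

After-tax nominal return = 11.09% × (1 − 0.113) = 9.83683%.
1 + r = 1.0983683 / 1.03540 = 1.060815
After-tax real rate = 1.060815 − 1 → 0.0608.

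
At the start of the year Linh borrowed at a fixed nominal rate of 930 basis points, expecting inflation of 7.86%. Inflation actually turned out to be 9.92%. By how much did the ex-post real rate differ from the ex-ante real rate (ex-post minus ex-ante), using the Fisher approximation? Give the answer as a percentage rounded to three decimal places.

-2.060%

Ex-ante: 9.3% − 7.86% = 1.440%
Ex-post: 9.3% − 9.92% = -0.620%
Difference (ex-post − ex-ante) = -2.0600% → -2.060%.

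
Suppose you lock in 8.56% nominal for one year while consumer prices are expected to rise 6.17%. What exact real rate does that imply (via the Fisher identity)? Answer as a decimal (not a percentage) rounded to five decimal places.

By the Fisher identity, 1 + r = (1 + i)/(1 + π).
1 + r = 1.08560 / 1.06170 = 1.022511
r = 1.022511 − 1 = 2.2511%, i.e. 0.02251.

0.02251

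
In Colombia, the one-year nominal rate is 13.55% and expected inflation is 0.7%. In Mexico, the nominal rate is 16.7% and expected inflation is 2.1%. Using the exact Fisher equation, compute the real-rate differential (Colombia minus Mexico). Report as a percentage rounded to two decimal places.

-1.54%

Colombia: (1 + 0.1355)/(1 + 0.0070) − 1 = 12.7607%
Mexico: (1 + 0.1670)/(1 + 0.0210) − 1 = 14.2997%
Differential = 12.7607% − 14.2997% = -1.5390% → -1.54%.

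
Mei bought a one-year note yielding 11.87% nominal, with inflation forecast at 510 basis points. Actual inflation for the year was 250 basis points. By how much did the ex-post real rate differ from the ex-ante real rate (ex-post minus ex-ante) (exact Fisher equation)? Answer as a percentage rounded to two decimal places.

Ex-ante: (1 + 0.1187)/(1 + 0.0510) − 1 = 6.4415%
Ex-post: (1 + 0.1187)/(1 + 0.0250) − 1 = 9.1415%
Difference (ex-post − ex-ante) = 2.7000% → 2.70%.

2.70%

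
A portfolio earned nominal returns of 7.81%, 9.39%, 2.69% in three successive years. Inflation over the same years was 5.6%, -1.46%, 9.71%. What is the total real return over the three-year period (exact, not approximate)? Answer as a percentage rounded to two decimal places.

6.08%

Nominal growth factor = 1.0781 × 1.0939 × 1.0269 = 1.211058
Price-level growth factor = 1.0560 × 0.9854 × 1.0971 = 1.141623
Real growth factor = 1.211058 / 1.141623 = 1.060821
Total real return = 1.060821 − 1 → 6.08%.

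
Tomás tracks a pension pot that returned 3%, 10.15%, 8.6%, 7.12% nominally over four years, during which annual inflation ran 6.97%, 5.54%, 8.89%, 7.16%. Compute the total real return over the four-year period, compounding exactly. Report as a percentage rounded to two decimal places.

Compound the nominal returns: 1.0300 × 1.1015 × 1.0860 × 1.0712 = 1.319843.
Compound inflation: 1.0697 × 1.0554 × 1.0889 × 1.0716 = 1.317346.
Deflate: 1.319843 / 1.317346 = 1.001895.
Total real return = 1.001895 − 1 → 0.19%.

0.19%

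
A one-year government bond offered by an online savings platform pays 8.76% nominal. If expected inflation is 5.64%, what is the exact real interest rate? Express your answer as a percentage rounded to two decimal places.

By the Fisher relation, 1 + r = (1 + i)/(1 + π).
1 + r = 1.08760 / 1.05640 = 1.029534
r = 1.029534 − 1 = 2.9534%, i.e. 2.95%.

2.95%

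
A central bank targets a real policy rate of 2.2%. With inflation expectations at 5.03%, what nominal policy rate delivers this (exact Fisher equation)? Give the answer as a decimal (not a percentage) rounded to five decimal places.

0.07341

(1 + i) = (1 + r)(1 + π) = 1.02200 × 1.05030 = 1.0734066
i = 1.0734066 − 1, so the required nominal rate is 0.07341.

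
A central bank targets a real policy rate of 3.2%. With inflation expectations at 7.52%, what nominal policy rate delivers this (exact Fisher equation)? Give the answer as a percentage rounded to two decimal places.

(1 + i) = (1 + r)(1 + π) = 1.03200 × 1.07520 = 1.1096064
i = 1.1096064 − 1, so the required nominal rate is 10.96%.

10.96%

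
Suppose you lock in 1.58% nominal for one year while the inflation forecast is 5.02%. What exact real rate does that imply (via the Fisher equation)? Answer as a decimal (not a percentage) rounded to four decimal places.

By the Fisher equation, 1 + r = (1 + i)/(1 + π).
1 + r = 1.01580 / 1.05020 = 0.967244
r = 0.967244 − 1 = -3.2756%, i.e. -0.0328.

-0.0328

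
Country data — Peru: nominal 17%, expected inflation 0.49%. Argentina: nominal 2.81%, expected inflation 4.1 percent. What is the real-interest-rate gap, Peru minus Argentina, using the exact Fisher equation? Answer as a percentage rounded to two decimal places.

17.67%

Peru: (1 + 0.1700)/(1 + 0.0049) − 1 = 16.4295%
Argentina: (1 + 0.0281)/(1 + 0.0410) − 1 = -1.2392%
Differential = 16.4295% − (-1.2392%) = 17.6687% → 17.67%.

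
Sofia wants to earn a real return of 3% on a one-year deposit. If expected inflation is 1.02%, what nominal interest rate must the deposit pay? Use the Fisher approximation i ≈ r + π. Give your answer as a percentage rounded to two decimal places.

i ≈ r + π = 3% + 1.02% = 4.02%.

4.02%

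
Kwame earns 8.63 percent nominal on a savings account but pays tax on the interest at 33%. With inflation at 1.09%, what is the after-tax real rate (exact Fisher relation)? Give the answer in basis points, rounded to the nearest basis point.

464 basis points

After-tax nominal return = 8.63% × (1 − 0.33) = 5.7821%.
1 + r = 1.057821 / 1.01090 = 1.046415
After-tax real rate = 1.046415 − 1 → 464 basis points.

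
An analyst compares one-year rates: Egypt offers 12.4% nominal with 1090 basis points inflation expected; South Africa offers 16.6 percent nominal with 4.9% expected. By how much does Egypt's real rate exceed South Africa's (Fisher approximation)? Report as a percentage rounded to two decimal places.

-10.20%

Egypt: 12.4% − 10.9% = 1.500%
South Africa: 16.6% − 4.9% = 11.700%
Differential = -10.200% → -10.20%.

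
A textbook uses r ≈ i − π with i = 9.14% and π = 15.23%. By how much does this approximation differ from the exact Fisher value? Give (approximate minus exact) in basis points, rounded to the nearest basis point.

-80 basis points

Approximate: r ≈ 9.140% − 15.230% = -6.0900%
Exact: (1 + 0.0914)/(1 + 0.1523) − 1 = -5.2851%
Error = -6.0900% − (-5.2851%) = -0.8049% → -80 basis points.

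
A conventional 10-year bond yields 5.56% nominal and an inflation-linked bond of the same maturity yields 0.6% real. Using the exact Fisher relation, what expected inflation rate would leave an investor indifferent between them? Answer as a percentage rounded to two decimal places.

4.93%

(1 + π) = (1 + i)/(1 + r) = 1.05560 / 1.00600 = 1.049304
Break-even inflation = 1.049304 − 1 → 4.93%.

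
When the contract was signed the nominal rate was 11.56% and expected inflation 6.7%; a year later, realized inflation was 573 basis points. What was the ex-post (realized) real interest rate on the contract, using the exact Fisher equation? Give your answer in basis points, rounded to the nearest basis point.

551 basis points

Ex-post: (1 + 0.1156)/(1 + 0.0573) − 1 = 5.5140%
So the realized real rate is 551 basis points.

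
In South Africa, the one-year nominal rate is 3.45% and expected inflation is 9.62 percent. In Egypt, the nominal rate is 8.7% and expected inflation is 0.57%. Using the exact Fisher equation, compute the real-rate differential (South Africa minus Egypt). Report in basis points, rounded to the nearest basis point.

South Africa: (1 + 0.0345)/(1 + 0.0962) − 1 = -5.6285%
Egypt: (1 + 0.0870)/(1 + 0.0057) − 1 = 8.0839%
Differential = -5.6285% − 8.0839% = -13.7125% → -1371 basis points.

-1371 basis points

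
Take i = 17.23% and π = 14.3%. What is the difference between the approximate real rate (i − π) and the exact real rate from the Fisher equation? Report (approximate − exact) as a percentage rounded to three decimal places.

0.367%

Approximate: r ≈ 17.230% − 14.300% = 2.9300%
Exact: (1 + 0.1723)/(1 + 0.1430) − 1 = 2.5634%
Error = 2.9300% − 2.5634% = 0.3666% → 0.367%.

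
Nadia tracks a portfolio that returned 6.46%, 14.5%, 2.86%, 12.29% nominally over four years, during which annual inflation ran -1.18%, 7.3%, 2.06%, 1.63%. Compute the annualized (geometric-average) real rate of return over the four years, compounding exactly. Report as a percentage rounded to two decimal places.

6.37%

Nominal growth factor = 1.0646 × 1.1450 × 1.0286 × 1.1229 = 1.40792510
Price-level growth factor = 0.9882 × 1.0730 × 1.0206 × 1.0163 = 1.09982113
Real growth factor = 1.40792510 / 1.09982113 = 1.28014006
Annualized real rate = 1.28014006^(1/4) − 1 = 6.3688% → 6.37%.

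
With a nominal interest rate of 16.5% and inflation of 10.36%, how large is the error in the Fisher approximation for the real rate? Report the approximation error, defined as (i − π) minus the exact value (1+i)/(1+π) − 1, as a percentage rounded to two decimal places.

0.58%

Approximate: r ≈ 16.500% − 10.360% = 6.1400%
Exact: (1 + 0.1650)/(1 + 0.1036) − 1 = 5.5636%
Error = 6.1400% − 5.5636% = 0.5764% → 0.58%.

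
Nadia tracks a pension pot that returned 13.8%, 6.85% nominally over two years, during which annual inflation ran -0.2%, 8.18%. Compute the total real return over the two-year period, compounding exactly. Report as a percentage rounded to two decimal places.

Nominal growth factor = 1.1380 × 1.0685 = 1.215953
Price-level growth factor = 0.9980 × 1.0818 = 1.079636
Real growth factor = 1.215953 / 1.079636 = 1.126262
Total real return = 1.126262 − 1 → 12.63%.

12.63%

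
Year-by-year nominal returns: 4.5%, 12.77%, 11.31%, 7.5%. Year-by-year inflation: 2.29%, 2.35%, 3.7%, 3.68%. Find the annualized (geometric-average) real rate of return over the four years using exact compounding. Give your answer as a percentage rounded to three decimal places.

Compound the nominal returns: 1.0450 × 1.1277 × 1.1131 × 1.0750 = 1.41010846.
Compound inflation: 1.0229 × 1.0235 × 1.0370 × 1.0368 = 1.12562770.
Deflate: 1.41010846 / 1.12562770 = 1.25273078.
Annualized real rate = 1.25273078^(1/4) − 1 = 5.7948% → 5.795%.

5.795%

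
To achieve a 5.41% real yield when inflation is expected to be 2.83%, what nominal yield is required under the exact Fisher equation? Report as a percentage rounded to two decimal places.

(1 + i) = (1 + r)(1 + π) = 1.05410 × 1.02830 = 1.08393103
i = 1.08393103 − 1, so the required nominal rate is 8.39%.

8.39%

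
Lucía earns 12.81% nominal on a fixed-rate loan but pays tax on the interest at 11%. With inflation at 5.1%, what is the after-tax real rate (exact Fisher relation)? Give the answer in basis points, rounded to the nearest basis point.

600 basis points

After-tax nominal return = 12.81% × (1 − 0.11) = 11.4009%.
1 + r = 1.114009 / 1.05100 = 1.059951
After-tax real rate = 1.059951 − 1 → 600 basis points.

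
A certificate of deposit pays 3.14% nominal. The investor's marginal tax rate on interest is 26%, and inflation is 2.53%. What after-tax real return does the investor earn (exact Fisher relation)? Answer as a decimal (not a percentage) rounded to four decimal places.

-0.0020

After-tax nominal return = 3.14% × (1 − 0.26) = 2.3236%.
1 + r = 1.023236 / 1.02530 = 0.997987
After-tax real rate = 0.997987 − 1 → -0.0020.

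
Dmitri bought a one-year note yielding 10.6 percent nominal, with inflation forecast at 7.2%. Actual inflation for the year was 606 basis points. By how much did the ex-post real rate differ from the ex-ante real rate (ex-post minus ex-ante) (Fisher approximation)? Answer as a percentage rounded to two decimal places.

Ex-ante: 10.6% − 7.2% = 3.400%
Ex-post: 10.6% − 6.06% = 4.540%
Difference (ex-post − ex-ante) = 1.1400% → 1.14%.

1.14%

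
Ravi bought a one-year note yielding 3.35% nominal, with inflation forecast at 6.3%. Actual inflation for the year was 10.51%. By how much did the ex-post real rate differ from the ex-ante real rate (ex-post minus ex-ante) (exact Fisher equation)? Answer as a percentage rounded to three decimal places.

Ex-ante: (1 + 0.0335)/(1 + 0.0630) − 1 = -2.7752%
Ex-post: (1 + 0.0335)/(1 + 0.1051) − 1 = -6.4791%
Difference (ex-post − ex-ante) = -3.7039% → -3.704%.

-3.704%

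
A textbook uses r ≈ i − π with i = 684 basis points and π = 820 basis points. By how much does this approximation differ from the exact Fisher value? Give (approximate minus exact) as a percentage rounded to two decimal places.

Approximate: r ≈ 6.840% − 8.200% = -1.3600%
Exact: (1 + 0.0684)/(1 + 0.0820) − 1 = -1.2569%
Error = -1.3600% − (-1.2569%) = -0.1031% → -0.10%.

-0.10%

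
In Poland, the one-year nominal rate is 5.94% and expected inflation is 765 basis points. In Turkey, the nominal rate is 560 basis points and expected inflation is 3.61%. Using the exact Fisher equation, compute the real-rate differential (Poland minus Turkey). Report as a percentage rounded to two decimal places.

Poland: (1 + 0.0594)/(1 + 0.0765) − 1 = -1.5885%
Turkey: (1 + 0.0560)/(1 + 0.0361) − 1 = 1.9207%
Differential = -1.5885% − 1.9207% = -3.5091% → -3.51%.

-3.51%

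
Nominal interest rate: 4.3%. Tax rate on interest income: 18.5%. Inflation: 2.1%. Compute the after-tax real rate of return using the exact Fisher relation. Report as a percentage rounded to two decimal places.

After-tax nominal return = 4.3% × (1 − 0.185) = 3.5045%.
1 + r = 1.035045 / 1.02100 = 1.013756
After-tax real rate = 1.013756 − 1 → 1.38%.

1.38%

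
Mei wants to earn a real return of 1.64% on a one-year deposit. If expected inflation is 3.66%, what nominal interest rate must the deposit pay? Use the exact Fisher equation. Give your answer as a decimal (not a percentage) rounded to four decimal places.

0.0536

(1 + i) = (1 + r)(1 + π) = 1.01640 × 1.03660 = 1.05360024
i = 1.05360024 − 1, so the required nominal rate is 0.0536.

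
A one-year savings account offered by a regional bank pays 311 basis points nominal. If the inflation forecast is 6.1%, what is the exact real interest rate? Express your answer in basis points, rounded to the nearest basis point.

By the Fisher relation, 1 + r = (1 + i)/(1 + π).
1 + r = 1.03110 / 1.06100 = 0.971819
r = 0.971819 − 1 = -2.8181%, i.e. -282 basis points.

-282 basis points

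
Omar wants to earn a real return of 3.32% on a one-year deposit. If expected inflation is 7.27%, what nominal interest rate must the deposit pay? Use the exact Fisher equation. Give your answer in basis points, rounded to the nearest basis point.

(1 + i) = (1 + r)(1 + π) = 1.03320 × 1.07270 = 1.10831364
i = 1.10831364 − 1, so the required nominal rate is 1083 basis points.

1083 basis points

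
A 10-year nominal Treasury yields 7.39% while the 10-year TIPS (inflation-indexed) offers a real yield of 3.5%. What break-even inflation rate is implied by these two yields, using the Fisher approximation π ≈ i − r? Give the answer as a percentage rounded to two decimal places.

π ≈ i − r = 7.39% − 3.5% → 3.89%.

3.89%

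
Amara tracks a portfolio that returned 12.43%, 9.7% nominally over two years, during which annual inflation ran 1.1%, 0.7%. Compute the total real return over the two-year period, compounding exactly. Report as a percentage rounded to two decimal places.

Compound the nominal returns: 1.1243 × 1.0970 = 1.233357.
Compound inflation: 1.0110 × 1.0070 = 1.018077.
Deflate: 1.233357 / 1.018077 = 1.211458.
Total real return = 1.211458 − 1 → 21.15%.

21.15%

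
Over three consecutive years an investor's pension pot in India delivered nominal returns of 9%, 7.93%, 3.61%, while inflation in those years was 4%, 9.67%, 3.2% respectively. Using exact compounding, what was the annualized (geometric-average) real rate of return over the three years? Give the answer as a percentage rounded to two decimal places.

1.17%

Compound the nominal returns: 1.0900 × 1.0793 × 1.0361 = 1.21890638.
Compound inflation: 1.0400 × 1.0967 × 1.0320 = 1.17706618.
Deflate: 1.21890638 / 1.17706618 = 1.03554617.
Annualized real rate = 1.03554617^(1/3) − 1 = 1.1711% → 1.17%.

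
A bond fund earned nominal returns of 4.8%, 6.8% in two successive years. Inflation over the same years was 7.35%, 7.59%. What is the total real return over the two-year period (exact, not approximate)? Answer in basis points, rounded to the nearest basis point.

-309 basis points

Compound the nominal returns: 1.0480 × 1.0680 = 1.119264.
Compound inflation: 1.0735 × 1.0759 = 1.154979.
Deflate: 1.119264 / 1.154979 = 0.969078.
Total real return = 0.969078 − 1 → -309 basis points.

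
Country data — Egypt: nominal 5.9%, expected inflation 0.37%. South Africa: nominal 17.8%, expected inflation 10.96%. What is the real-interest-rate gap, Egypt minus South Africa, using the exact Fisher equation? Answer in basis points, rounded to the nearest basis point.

-65 basis points

Egypt: (1 + 0.0590)/(1 + 0.0037) − 1 = 5.5096%
South Africa: (1 + 0.1780)/(1 + 0.1096) − 1 = 6.1644%
Differential = 5.5096% − 6.1644% = -0.6548% → -65 basis points.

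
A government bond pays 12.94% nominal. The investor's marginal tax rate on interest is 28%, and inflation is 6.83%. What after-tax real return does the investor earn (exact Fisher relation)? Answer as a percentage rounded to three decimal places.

2.328%

After-tax nominal return = 12.94% × (1 − 0.28) = 9.3168%.
1 + r = 1.093168 / 1.06830 = 1.023278
After-tax real rate = 1.023278 − 1 → 2.328%.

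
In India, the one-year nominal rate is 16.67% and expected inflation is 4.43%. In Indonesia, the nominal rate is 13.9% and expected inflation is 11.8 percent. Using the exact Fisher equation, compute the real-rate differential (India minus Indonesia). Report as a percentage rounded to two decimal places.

9.84%

India: (1 + 0.1667)/(1 + 0.0443) − 1 = 11.7208%
Indonesia: (1 + 0.1390)/(1 + 0.1180) − 1 = 1.8784%
Differential = 11.7208% − 1.8784% = 9.8424% → 9.84%.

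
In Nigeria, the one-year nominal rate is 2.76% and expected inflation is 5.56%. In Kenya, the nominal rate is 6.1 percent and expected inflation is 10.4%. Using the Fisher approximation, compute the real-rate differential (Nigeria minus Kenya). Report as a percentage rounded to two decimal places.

Nigeria: 2.76% − 5.56% = -2.800%
Kenya: 6.1% − 10.4% = -4.300%
Differential = 1.500% → 1.50%.

1.50%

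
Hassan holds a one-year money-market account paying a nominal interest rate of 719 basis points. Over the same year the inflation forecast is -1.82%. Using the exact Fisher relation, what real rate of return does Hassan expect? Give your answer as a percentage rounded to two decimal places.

9.18%

1 + r = 1.07190 / 0.98180 = 1.091770
r = 1.091770 − 1 = 9.1770%, i.e. 9.18%.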